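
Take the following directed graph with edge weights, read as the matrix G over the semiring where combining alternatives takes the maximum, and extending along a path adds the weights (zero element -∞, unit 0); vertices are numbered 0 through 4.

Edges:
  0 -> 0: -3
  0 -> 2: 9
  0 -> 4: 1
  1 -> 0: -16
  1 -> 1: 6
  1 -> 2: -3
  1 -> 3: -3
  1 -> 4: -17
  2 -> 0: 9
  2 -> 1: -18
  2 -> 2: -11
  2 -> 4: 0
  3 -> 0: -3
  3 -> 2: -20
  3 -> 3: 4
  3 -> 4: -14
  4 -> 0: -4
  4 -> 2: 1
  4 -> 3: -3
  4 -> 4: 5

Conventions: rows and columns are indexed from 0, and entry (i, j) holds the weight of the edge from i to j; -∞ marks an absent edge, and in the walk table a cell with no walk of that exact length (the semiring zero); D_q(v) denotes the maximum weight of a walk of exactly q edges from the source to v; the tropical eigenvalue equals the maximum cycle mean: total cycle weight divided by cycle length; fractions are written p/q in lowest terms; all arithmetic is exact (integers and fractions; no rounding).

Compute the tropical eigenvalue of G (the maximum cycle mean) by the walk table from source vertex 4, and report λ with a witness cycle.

q=0: [-∞, -∞, -∞, -∞, 0]
q=1: [-4, -∞, 1, -3, 5]
q=2: [10, -17, 6, 2, 10]
q=3: [15, -11, 19, 7, 15]
q=4: [28, 1, 24, 12, 20]
q=5: [33, 7, 37, 17, 29]
Optimal cycle mean attained by: cycle 0->2->0, total 9 + 9, length 2.
Answer: λ = 9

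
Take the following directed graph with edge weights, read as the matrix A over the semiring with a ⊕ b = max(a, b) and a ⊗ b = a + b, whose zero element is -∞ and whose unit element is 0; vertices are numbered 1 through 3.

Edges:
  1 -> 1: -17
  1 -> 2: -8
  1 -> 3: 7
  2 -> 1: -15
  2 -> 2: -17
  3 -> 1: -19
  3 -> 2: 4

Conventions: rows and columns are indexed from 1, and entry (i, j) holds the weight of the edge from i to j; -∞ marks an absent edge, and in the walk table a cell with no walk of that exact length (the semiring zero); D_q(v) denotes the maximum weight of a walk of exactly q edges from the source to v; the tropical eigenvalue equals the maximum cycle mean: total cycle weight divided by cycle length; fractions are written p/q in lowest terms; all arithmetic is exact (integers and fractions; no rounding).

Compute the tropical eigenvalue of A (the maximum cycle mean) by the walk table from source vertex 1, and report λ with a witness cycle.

q=0: [0, -∞, -∞]
q=1: [-17, -8, 7]
q=2: [-12, 11, -10]
q=3: [-4, -6, -5]
Optimal cycle mean attained by: cycle 1->3->2->1, total 7 + 4 + (-15), length 3.
Answer: λ = -4/3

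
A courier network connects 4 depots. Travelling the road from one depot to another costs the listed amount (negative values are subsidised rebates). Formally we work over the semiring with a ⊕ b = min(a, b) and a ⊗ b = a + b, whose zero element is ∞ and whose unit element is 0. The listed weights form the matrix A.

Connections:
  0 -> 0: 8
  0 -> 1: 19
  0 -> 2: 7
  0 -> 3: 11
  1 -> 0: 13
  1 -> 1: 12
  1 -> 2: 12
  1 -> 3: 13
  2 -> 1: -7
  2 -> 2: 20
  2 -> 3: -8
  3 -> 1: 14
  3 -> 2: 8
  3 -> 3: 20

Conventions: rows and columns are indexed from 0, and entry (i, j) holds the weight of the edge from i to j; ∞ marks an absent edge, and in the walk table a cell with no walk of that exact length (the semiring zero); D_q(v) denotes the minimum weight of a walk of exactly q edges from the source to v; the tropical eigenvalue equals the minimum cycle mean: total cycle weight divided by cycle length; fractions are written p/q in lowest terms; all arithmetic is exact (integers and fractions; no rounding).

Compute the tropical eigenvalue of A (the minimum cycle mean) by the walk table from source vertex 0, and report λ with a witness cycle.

q=0: [0, ∞, ∞, ∞]
q=1: [8, 19, 7, 11]
q=2: [16, 0, 15, -1]
q=3: [13, 8, 7, 7]
q=4: [21, 0, 15, -1]
Optimal cycle mean attained by: cycle 2->3->2, total (-8) + 8, length 2.
Answer: λ = 0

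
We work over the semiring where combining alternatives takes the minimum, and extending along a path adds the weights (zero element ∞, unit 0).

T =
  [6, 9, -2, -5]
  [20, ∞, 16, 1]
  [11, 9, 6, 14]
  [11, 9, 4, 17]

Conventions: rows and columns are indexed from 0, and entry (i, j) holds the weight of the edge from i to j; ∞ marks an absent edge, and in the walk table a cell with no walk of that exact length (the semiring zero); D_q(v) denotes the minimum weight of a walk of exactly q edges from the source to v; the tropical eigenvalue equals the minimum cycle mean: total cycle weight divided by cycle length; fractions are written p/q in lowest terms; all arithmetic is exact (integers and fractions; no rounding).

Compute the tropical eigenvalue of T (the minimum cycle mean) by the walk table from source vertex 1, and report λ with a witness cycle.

q=0: [∞, 0, ∞, ∞]
q=1: [20, ∞, 16, 1]
q=2: [12, 10, 5, 15]
q=3: [16, 14, 10, 7]
q=4: [18, 16, 11, 11]
Optimal cycle mean attained by: cycle 0->3->0, total (-5) + 11, length 2.
Answer: λ = 3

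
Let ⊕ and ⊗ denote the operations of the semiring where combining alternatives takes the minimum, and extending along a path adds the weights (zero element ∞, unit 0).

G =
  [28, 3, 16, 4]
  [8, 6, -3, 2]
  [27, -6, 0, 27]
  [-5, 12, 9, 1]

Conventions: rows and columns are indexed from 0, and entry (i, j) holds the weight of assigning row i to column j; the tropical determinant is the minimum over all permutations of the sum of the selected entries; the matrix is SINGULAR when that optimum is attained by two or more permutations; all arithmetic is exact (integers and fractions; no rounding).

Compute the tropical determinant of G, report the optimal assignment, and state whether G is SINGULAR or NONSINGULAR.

σ = (0, 1, 2, 3): 28 + 6 + 0 + 1 = 35
σ = (0, 1, 3, 2): 28 + 6 + 27 + 9 = 70
σ = (0, 2, 1, 3): 28 + (-3) + (-6) + 1 = 20
σ = (0, 2, 3, 1): 28 + (-3) + 27 + 12 = 64
σ = (0, 3, 1, 2): 28 + 2 + (-6) + 9 = 33
σ = (0, 3, 2, 1): 28 + 2 + 0 + 12 = 42
σ = (1, 0, 2, 3): 3 + 8 + 0 + 1 = 12
σ = (1, 0, 3, 2): 3 + 8 + 27 + 9 = 47
σ = (1, 2, 0, 3): 3 + (-3) + 27 + 1 = 28
σ = (1, 2, 3, 0): 3 + (-3) + 27 + (-5) = 22
σ = (1, 3, 0, 2): 3 + 2 + 27 + 9 = 41
σ = (1, 3, 2, 0): 3 + 2 + 0 + (-5) = 0
σ = (2, 0, 1, 3): 16 + 8 + (-6) + 1 = 19
σ = (2, 0, 3, 1): 16 + 8 + 27 + 12 = 63
σ = (2, 1, 0, 3): 16 + 6 + 27 + 1 = 50
σ = (2, 1, 3, 0): 16 + 6 + 27 + (-5) = 44
σ = (2, 3, 0, 1): 16 + 2 + 27 + 12 = 57
σ = (2, 3, 1, 0): 16 + 2 + (-6) + (-5) = 7
σ = (3, 0, 1, 2): 4 + 8 + (-6) + 9 = 15
σ = (3, 0, 2, 1): 4 + 8 + 0 + 12 = 24
σ = (3, 1, 0, 2): 4 + 6 + 27 + 9 = 46
σ = (3, 1, 2, 0): 4 + 6 + 0 + (-5) = 5
σ = (3, 2, 0, 1): 4 + (-3) + 27 + 12 = 40
σ = (3, 2, 1, 0): 4 + (-3) + (-6) + (-5) = -10
Optimal value attained by: σ = (3, 2, 1, 0).
Answer: det⊕(G) = -10; verdict: NONSINGULAR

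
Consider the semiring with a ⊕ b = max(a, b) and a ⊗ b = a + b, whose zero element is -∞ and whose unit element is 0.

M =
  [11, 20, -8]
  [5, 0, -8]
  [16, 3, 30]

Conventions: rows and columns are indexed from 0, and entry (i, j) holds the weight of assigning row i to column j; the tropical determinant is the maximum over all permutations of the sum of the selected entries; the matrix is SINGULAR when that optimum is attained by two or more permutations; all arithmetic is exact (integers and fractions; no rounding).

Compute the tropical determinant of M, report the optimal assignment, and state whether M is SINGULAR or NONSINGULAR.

σ = (0, 1, 2): 11 + 0 + 30 = 41
σ = (0, 2, 1): 11 + (-8) + 3 = 6
σ = (1, 0, 2): 20 + 5 + 30 = 55
σ = (1, 2, 0): 20 + (-8) + 16 = 28
σ = (2, 0, 1): (-8) + 5 + 3 = 0
σ = (2, 1, 0): (-8) + 0 + 16 = 8
Optimal value attained by: σ = (1, 0, 2).
Answer: det⊕(M) = 55; verdict: NONSINGULAR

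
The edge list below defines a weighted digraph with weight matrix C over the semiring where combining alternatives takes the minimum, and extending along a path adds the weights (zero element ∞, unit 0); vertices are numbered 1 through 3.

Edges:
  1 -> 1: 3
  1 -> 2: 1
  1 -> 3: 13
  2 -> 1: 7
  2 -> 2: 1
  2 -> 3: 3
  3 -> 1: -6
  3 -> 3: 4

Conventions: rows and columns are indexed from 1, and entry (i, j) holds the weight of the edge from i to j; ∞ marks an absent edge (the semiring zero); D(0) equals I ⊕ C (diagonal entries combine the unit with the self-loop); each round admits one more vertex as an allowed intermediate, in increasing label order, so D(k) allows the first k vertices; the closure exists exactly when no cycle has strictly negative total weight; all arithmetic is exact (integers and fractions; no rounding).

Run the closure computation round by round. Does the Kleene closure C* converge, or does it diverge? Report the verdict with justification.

D(0):
  [0, 1, 13]
  [7, 0, 3]
  [-6, ∞, 0]
D(1):
  [0, 1, 13]
  [7, 0, 3]
  [-6, -5, 0]
Detection: at round 2, diagonal entry (3, 3) turns strictly negative.
Key observation: the cycle 3->1->2->3 has total weight (-6) + 1 + 3, which is strictly negative.
Answer: DIVERGES — negative cycle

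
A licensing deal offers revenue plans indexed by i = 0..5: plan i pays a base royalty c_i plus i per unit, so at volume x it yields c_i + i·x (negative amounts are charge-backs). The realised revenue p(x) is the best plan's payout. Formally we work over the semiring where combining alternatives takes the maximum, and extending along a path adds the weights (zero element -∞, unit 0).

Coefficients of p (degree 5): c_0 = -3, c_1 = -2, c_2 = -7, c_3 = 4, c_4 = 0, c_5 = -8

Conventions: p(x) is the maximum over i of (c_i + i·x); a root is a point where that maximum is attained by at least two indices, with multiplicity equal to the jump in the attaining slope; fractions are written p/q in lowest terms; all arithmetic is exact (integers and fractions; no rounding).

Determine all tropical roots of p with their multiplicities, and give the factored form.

hull edge (i=0, c=-3) to (i=3, c=4): slope 7/3, span 3
hull edge (i=3, c=4) to (i=4, c=0): slope -4, span 1
hull edge (i=4, c=0) to (i=5, c=-8): slope -8, span 1
Factored form: p(x) = -8 ⊗ (x ⊕ (-7/3)) ⊗ (x ⊕ (-7/3)) ⊗ (x ⊕ (-7/3)) ⊗ (x ⊕ 4) ⊗ (x ⊕ 8)
Answer: roots = -7/3 (mult 3), 4 (mult 1), 8 (mult 1)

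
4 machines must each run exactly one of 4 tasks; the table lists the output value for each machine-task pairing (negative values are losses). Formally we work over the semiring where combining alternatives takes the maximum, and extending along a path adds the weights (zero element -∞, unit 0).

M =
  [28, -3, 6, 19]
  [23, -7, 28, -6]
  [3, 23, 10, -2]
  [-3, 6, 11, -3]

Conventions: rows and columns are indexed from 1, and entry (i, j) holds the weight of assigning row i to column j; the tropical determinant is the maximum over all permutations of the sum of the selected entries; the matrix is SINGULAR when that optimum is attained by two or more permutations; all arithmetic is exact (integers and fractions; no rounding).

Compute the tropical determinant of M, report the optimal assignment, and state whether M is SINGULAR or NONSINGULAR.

σ = (1, 2, 3, 4): 28 + (-7) + 10 + (-3) = 28
σ = (1, 2, 4, 3): 28 + (-7) + (-2) + 11 = 30
σ = (1, 3, 2, 4): 28 + 28 + 23 + (-3) = 76
σ = (1, 3, 4, 2): 28 + 28 + (-2) + 6 = 60
σ = (1, 4, 2, 3): 28 + (-6) + 23 + 11 = 56
σ = (1, 4, 3, 2): 28 + (-6) + 10 + 6 = 38
σ = (2, 1, 3, 4): (-3) + 23 + 10 + (-3) = 27
σ = (2, 1, 4, 3): (-3) + 23 + (-2) + 11 = 29
σ = (2, 3, 1, 4): (-3) + 28 + 3 + (-3) = 25
σ = (2, 3, 4, 1): (-3) + 28 + (-2) + (-3) = 20
σ = (2, 4, 1, 3): (-3) + (-6) + 3 + 11 = 5
σ = (2, 4, 3, 1): (-3) + (-6) + 10 + (-3) = -2
σ = (3, 1, 2, 4): 6 + 23 + 23 + (-3) = 49
σ = (3, 1, 4, 2): 6 + 23 + (-2) + 6 = 33
σ = (3, 2, 1, 4): 6 + (-7) + 3 + (-3) = -1
σ = (3, 2, 4, 1): 6 + (-7) + (-2) + (-3) = -6
σ = (3, 4, 1, 2): 6 + (-6) + 3 + 6 = 9
σ = (3, 4, 2, 1): 6 + (-6) + 23 + (-3) = 20
σ = (4, 1, 2, 3): 19 + 23 + 23 + 11 = 76
σ = (4, 1, 3, 2): 19 + 23 + 10 + 6 = 58
σ = (4, 2, 1, 3): 19 + (-7) + 3 + 11 = 26
σ = (4, 2, 3, 1): 19 + (-7) + 10 + (-3) = 19
σ = (4, 3, 1, 2): 19 + 28 + 3 + 6 = 56
σ = (4, 3, 2, 1): 19 + 28 + 23 + (-3) = 67
Optimal value attained by: σ = (1, 3, 2, 4).
Answer: det⊕(M) = 76; verdict: SINGULAR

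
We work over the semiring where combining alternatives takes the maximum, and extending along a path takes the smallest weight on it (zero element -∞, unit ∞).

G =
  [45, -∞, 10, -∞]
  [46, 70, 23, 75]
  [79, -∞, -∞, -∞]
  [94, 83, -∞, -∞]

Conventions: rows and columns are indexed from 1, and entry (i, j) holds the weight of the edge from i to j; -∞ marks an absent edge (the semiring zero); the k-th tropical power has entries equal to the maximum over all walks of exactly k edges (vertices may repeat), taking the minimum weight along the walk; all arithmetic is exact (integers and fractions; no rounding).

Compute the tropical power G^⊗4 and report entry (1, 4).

G^⊗2:
  [45, -∞, 10, -∞]
  [75, 75, 23, 70]
  [45, -∞, 10, -∞]
  [46, 70, 23, 75]
G^⊗3:
  [45, -∞, 10, -∞]
  [70, 70, 23, 75]
  [45, -∞, 10, -∞]
  [75, 75, 23, 70]
G^⊗4:
  [45, -∞, 10, -∞]
  [75, 75, 23, 70]
  [45, -∞, 10, -∞]
  [70, 70, 23, 75]
Key observation: no walk of exactly 4 edges connects these vertices, so the entry is the semiring zero.
Answer: (G^⊗4)[1][4] = -∞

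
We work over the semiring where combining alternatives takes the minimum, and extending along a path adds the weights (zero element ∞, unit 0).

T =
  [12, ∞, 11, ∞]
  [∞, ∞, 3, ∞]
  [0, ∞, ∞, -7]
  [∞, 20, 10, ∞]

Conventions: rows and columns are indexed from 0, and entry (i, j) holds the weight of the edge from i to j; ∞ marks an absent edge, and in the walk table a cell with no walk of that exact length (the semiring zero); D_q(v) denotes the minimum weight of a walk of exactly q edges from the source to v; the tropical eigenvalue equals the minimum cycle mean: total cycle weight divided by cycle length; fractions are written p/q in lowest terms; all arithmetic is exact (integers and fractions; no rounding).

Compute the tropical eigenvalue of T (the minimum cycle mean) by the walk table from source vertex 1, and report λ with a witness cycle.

q=0: [∞, 0, ∞, ∞]
q=1: [∞, ∞, 3, ∞]
q=2: [3, ∞, ∞, -4]
q=3: [15, 16, 6, ∞]
q=4: [6, ∞, 19, -1]
Optimal cycle mean attained by: cycle 2->3->2, total (-7) + 10, length 2.
Answer: λ = 3/2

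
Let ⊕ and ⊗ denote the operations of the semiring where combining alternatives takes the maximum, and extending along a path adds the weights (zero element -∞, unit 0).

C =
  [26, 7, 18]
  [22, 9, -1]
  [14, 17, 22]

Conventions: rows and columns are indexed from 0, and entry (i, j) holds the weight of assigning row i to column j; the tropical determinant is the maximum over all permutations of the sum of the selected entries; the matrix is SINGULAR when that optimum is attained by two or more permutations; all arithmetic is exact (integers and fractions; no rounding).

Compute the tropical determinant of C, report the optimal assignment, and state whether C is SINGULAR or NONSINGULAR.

σ = (0, 1, 2): 26 + 9 + 22 = 57
σ = (0, 2, 1): 26 + (-1) + 17 = 42
σ = (1, 0, 2): 7 + 22 + 22 = 51
σ = (1, 2, 0): 7 + (-1) + 14 = 20
σ = (2, 0, 1): 18 + 22 + 17 = 57
σ = (2, 1, 0): 18 + 9 + 14 = 41
Optimal value attained by: σ = (0, 1, 2).
Answer: det⊕(C) = 57; verdict: SINGULAR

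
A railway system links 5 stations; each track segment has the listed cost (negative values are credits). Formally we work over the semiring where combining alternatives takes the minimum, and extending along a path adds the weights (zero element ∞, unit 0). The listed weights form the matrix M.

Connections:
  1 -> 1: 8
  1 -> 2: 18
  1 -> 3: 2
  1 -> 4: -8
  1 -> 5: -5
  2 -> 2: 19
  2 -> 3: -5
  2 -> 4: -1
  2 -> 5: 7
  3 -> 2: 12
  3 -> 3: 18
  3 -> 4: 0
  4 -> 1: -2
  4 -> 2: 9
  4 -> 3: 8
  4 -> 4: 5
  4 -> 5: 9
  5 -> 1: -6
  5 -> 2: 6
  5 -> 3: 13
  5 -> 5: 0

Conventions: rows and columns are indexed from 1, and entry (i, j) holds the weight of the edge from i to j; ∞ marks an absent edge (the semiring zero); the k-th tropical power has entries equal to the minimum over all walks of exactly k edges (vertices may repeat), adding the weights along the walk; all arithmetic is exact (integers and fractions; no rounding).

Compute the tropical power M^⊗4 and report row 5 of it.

M^⊗2:
  [-11, 1, 0, -3, -5]
  [-3, 7, 7, -5, 7]
  [-2, 9, 7, 5, 9]
  [3, 14, 0, -10, -7]
  [-6, 6, -4, -14, -11]
M^⊗3:
  [-11, 1, -9, -19, -16]
  [-7, 4, -1, -11, -8]
  [3, 14, 0, -10, -7]
  [-13, -1, -2, -5, -7]
  [-17, -5, -6, -14, -11]
M^⊗4:
  [-22, -10, -11, -19, -16]
  [-14, -2, -5, -15, -12]
  [-13, -1, -2, -5, -7]
  [-13, -1, -11, -21, -18]
  [-17, -5, -15, -25, -22]
Answer: row 5 of M^⊗4 = [-17, -5, -15, -25, -22]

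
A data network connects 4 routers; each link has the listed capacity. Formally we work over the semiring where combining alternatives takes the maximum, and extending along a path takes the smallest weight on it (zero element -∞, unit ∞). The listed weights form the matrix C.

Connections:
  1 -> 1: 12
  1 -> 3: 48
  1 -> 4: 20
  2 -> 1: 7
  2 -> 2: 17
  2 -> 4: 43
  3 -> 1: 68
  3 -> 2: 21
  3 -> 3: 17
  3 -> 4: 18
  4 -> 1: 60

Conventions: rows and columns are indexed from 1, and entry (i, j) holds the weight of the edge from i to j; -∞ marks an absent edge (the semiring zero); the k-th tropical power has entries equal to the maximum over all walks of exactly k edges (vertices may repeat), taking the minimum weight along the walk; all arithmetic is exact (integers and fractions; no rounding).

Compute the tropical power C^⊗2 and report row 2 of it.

C^⊗2:
  [48, 21, 17, 18]
  [43, 17, 7, 17]
  [18, 17, 48, 21]
  [12, -∞, 48, 20]
Answer: row 2 of C^⊗2 = [43, 17, 7, 17]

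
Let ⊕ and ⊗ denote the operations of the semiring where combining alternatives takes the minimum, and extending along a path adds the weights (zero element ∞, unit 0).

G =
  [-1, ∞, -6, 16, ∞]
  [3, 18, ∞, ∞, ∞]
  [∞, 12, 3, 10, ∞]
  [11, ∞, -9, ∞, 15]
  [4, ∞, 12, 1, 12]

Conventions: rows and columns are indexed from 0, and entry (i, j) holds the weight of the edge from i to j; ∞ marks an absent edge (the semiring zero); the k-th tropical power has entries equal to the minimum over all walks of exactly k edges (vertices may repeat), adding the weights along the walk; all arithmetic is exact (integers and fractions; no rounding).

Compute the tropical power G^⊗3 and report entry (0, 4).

G^⊗2:
  [-2, 6, -7, 4, 31]
  [2, 36, -3, 19, ∞]
  [15, 15, 1, 13, 25]
  [10, 3, -6, 1, 27]
  [3, 24, -8, 13, 16]
G^⊗3:
  [-3, 5, -8, 3, 19]
  [1, 9, -4, 7, 34]
  [14, 13, 4, 11, 28]
  [6, 6, -8, 4, 16]
  [2, 4, -5, 2, 28]
Key observation: the optimum is the walk 0->2->3->4, with weight (-6) + 10 + 15 = 19.
Optimal value attained by: walk 0->2->3->4.
Answer: (G^⊗3)[0][4] = 19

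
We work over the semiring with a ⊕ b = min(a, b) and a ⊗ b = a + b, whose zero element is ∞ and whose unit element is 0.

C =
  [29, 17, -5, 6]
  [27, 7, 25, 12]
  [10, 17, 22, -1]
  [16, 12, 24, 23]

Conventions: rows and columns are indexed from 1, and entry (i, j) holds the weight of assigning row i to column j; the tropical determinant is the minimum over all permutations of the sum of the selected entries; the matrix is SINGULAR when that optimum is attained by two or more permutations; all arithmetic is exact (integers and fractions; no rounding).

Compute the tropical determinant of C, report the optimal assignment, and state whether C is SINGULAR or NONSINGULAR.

σ = (1, 2, 3, 4): 29 + 7 + 22 + 23 = 81
σ = (1, 2, 4, 3): 29 + 7 + (-1) + 24 = 59
σ = (1, 3, 2, 4): 29 + 25 + 17 + 23 = 94
σ = (1, 3, 4, 2): 29 + 25 + (-1) + 12 = 65
σ = (1, 4, 2, 3): 29 + 12 + 17 + 24 = 82
σ = (1, 4, 3, 2): 29 + 12 + 22 + 12 = 75
σ = (2, 1, 3, 4): 17 + 27 + 22 + 23 = 89
σ = (2, 1, 4, 3): 17 + 27 + (-1) + 24 = 67
σ = (2, 3, 1, 4): 17 + 25 + 10 + 23 = 75
σ = (2, 3, 4, 1): 17 + 25 + (-1) + 16 = 57
σ = (2, 4, 1, 3): 17 + 12 + 10 + 24 = 63
σ = (2, 4, 3, 1): 17 + 12 + 22 + 16 = 67
σ = (3, 1, 2, 4): (-5) + 27 + 17 + 23 = 62
σ = (3, 1, 4, 2): (-5) + 27 + (-1) + 12 = 33
σ = (3, 2, 1, 4): (-5) + 7 + 10 + 23 = 35
σ = (3, 2, 4, 1): (-5) + 7 + (-1) + 16 = 17
σ = (3, 4, 1, 2): (-5) + 12 + 10 + 12 = 29
σ = (3, 4, 2, 1): (-5) + 12 + 17 + 16 = 40
σ = (4, 1, 2, 3): 6 + 27 + 17 + 24 = 74
σ = (4, 1, 3, 2): 6 + 27 + 22 + 12 = 67
σ = (4, 2, 1, 3): 6 + 7 + 10 + 24 = 47
σ = (4, 2, 3, 1): 6 + 7 + 22 + 16 = 51
σ = (4, 3, 1, 2): 6 + 25 + 10 + 12 = 53
σ = (4, 3, 2, 1): 6 + 25 + 17 + 16 = 64
Optimal value attained by: σ = (3, 2, 4, 1).
Answer: det⊕(C) = 17; verdict: NONSINGULAR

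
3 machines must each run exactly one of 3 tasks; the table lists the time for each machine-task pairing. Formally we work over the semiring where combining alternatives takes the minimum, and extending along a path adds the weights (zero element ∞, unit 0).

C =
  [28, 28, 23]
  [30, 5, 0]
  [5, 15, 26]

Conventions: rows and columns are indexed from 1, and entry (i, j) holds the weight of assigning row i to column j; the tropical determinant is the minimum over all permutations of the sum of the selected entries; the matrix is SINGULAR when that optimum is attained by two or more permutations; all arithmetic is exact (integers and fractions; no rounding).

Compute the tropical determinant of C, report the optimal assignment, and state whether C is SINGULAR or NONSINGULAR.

σ = (1, 2, 3): 28 + 5 + 26 = 59
σ = (1, 3, 2): 28 + 0 + 15 = 43
σ = (2, 1, 3): 28 + 30 + 26 = 84
σ = (2, 3, 1): 28 + 0 + 5 = 33
σ = (3, 1, 2): 23 + 30 + 15 = 68
σ = (3, 2, 1): 23 + 5 + 5 = 33
Optimal value attained by: σ = (2, 3, 1).
Answer: det⊕(C) = 33; verdict: SINGULAR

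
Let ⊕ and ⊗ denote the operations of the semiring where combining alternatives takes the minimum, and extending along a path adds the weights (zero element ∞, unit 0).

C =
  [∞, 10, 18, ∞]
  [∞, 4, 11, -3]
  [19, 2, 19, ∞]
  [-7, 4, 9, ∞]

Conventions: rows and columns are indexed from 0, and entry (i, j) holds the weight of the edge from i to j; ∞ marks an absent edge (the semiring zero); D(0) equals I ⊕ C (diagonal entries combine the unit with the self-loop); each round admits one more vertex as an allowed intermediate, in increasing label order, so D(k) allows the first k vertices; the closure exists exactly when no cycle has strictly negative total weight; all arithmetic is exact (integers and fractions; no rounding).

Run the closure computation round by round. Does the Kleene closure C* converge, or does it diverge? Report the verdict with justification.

D(0):
  [0, 10, 18, ∞]
  [∞, 0, 11, -3]
  [19, 2, 0, ∞]
  [-7, 4, 9, 0]
D(1):
  [0, 10, 18, ∞]
  [∞, 0, 11, -3]
  [19, 2, 0, ∞]
  [-7, 3, 9, 0]
D(2):
  [0, 10, 18, 7]
  [∞, 0, 11, -3]
  [19, 2, 0, -1]
  [-7, 3, 9, 0]
D(3):
  [0, 10, 18, 7]
  [30, 0, 11, -3]
  [19, 2, 0, -1]
  [-7, 3, 9, 0]
D(4):
  [0, 10, 16, 7]
  [-10, 0, 6, -3]
  [-8, 2, 0, -1]
  [-7, 3, 9, 0]
Key observation: every diagonal entry stays at the unit through all rounds, so no improving cycle exists.
Answer: CONVERGES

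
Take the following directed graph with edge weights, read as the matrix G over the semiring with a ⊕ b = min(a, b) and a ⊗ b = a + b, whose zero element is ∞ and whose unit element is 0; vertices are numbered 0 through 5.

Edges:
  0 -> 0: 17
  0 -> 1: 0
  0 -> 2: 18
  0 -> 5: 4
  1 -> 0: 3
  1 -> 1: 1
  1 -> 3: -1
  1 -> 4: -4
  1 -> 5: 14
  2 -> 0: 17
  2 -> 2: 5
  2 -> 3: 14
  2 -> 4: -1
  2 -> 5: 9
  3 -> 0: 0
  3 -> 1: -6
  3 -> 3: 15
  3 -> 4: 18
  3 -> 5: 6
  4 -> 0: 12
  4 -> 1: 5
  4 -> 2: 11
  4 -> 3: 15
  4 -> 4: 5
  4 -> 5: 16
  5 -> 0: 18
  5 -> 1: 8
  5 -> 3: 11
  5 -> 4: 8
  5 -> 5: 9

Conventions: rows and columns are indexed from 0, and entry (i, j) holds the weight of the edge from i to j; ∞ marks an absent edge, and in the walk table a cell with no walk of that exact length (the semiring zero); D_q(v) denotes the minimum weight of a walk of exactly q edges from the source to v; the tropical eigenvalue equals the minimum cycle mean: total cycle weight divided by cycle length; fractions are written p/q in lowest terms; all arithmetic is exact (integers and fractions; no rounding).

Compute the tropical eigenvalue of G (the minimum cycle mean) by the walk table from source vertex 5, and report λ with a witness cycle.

q=0: [∞, ∞, ∞, ∞, ∞, 0]
q=1: [18, 8, ∞, 11, 8, 9]
q=2: [11, 5, 19, 7, 4, 17]
q=3: [7, 1, 15, 4, 1, 13]
q=4: [4, -2, 12, 0, -3, 10]
q=5: [0, -6, 8, -3, -6, 6]
q=6: [-3, -9, 5, -7, -10, 3]
Optimal cycle mean attained by: cycle 1->3->1, total (-1) + (-6), length 2.
Answer: λ = -7/2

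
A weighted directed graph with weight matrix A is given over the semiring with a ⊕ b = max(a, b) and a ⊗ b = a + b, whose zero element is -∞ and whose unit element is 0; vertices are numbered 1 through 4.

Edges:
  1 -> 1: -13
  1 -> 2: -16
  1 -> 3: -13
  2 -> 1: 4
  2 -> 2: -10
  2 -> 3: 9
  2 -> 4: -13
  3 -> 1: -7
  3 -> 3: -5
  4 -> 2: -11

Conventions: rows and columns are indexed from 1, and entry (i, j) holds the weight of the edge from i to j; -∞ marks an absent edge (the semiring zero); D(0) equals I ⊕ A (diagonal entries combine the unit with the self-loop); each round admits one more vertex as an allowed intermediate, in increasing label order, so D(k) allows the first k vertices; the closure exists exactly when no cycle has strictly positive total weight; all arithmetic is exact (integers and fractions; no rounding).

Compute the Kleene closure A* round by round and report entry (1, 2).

D(0):
  [0, -16, -13, -∞]
  [4, 0, 9, -13]
  [-7, -∞, 0, -∞]
  [-∞, -11, -∞, 0]
D(1):
  [0, -16, -13, -∞]
  [4, 0, 9, -13]
  [-7, -23, 0, -∞]
  [-∞, -11, -∞, 0]
D(2):
  [0, -16, -7, -29]
  [4, 0, 9, -13]
  [-7, -23, 0, -36]
  [-7, -11, -2, 0]
D(3):
  [0, -16, -7, -29]
  [4, 0, 9, -13]
  [-7, -23, 0, -36]
  [-7, -11, -2, 0]
D(4):
  [0, -16, -7, -29]
  [4, 0, 9, -13]
  [-7, -23, 0, -36]
  [-7, -11, -2, 0]
Answer: A*[1][2] = -16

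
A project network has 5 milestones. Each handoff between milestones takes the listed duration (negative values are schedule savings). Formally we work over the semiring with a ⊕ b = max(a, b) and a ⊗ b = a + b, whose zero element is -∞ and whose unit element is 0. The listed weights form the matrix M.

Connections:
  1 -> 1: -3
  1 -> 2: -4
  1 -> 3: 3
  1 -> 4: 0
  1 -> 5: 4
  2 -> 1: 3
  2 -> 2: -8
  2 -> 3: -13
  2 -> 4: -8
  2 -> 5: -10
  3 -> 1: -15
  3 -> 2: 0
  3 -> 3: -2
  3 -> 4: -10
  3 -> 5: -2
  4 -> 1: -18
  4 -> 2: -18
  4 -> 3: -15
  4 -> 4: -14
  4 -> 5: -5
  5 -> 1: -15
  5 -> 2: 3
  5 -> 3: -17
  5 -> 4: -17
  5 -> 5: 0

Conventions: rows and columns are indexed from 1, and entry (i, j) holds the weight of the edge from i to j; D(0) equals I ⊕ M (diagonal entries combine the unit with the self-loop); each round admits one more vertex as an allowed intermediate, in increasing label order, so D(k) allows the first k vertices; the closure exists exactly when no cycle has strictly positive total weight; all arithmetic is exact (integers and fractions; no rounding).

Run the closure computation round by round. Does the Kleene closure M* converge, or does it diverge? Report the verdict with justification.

D(0):
  [0, -4, 3, 0, 4]
  [3, 0, -13, -8, -10]
  [-15, 0, 0, -10, -2]
  [-18, -18, -15, 0, -5]
  [-15, 3, -17, -17, 0]
D(1):
  [0, -4, 3, 0, 4]
  [3, 0, 6, 3, 7]
  [-15, 0, 0, -10, -2]
  [-18, -18, -15, 0, -5]
  [-15, 3, -12, -15, 0]
Detection: at round 2, diagonal entry (3, 3) turns strictly positive.
Key observation: the cycle 3->2->1->3 has total weight 0 + 3 + 3, which is strictly positive.
Answer: DIVERGES — positive cycle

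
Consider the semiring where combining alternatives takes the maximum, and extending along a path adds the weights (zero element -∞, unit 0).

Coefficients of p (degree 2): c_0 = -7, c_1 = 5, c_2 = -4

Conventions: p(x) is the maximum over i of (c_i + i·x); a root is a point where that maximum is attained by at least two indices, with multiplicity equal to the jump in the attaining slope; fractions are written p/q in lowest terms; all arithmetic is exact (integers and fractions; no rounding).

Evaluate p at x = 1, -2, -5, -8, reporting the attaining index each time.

p(1) = max(-7+0·1=-7, 5+1·1=6, -4+2·1=-2) = 6 (attained by i=1)
p(-2) = max(-7+0·(-2)=-7, 5+1·(-2)=3, -4+2·(-2)=-8) = 3 (attained by i=1)
p(-5) = max(-7+0·(-5)=-7, 5+1·(-5)=0, -4+2·(-5)=-14) = 0 (attained by i=1)
p(-8) = max(-7+0·(-8)=-7, 5+1·(-8)=-3, -4+2·(-8)=-20) = -3 (attained by i=1)
Answer: p(1) = 6; p(-2) = 3; p(-5) = 0; p(-8) = -3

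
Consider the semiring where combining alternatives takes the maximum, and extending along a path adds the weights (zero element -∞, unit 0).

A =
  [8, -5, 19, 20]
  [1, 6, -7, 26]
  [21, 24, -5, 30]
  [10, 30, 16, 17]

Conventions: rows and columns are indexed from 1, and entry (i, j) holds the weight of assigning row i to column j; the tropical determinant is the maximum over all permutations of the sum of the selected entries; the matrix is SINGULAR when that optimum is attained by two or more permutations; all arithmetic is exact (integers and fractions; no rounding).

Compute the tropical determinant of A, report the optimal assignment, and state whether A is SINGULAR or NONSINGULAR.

σ = (1, 2, 3, 4): 8 + 6 + (-5) + 17 = 26
σ = (1, 2, 4, 3): 8 + 6 + 30 + 16 = 60
σ = (1, 3, 2, 4): 8 + (-7) + 24 + 17 = 42
σ = (1, 3, 4, 2): 8 + (-7) + 30 + 30 = 61
σ = (1, 4, 2, 3): 8 + 26 + 24 + 16 = 74
σ = (1, 4, 3, 2): 8 + 26 + (-5) + 30 = 59
σ = (2, 1, 3, 4): (-5) + 1 + (-5) + 17 = 8
σ = (2, 1, 4, 3): (-5) + 1 + 30 + 16 = 42
σ = (2, 3, 1, 4): (-5) + (-7) + 21 + 17 = 26
σ = (2, 3, 4, 1): (-5) + (-7) + 30 + 10 = 28
σ = (2, 4, 1, 3): (-5) + 26 + 21 + 16 = 58
σ = (2, 4, 3, 1): (-5) + 26 + (-5) + 10 = 26
σ = (3, 1, 2, 4): 19 + 1 + 24 + 17 = 61
σ = (3, 1, 4, 2): 19 + 1 + 30 + 30 = 80
σ = (3, 2, 1, 4): 19 + 6 + 21 + 17 = 63
σ = (3, 2, 4, 1): 19 + 6 + 30 + 10 = 65
σ = (3, 4, 1, 2): 19 + 26 + 21 + 30 = 96
σ = (3, 4, 2, 1): 19 + 26 + 24 + 10 = 79
σ = (4, 1, 2, 3): 20 + 1 + 24 + 16 = 61
σ = (4, 1, 3, 2): 20 + 1 + (-5) + 30 = 46
σ = (4, 2, 1, 3): 20 + 6 + 21 + 16 = 63
σ = (4, 2, 3, 1): 20 + 6 + (-5) + 10 = 31
σ = (4, 3, 1, 2): 20 + (-7) + 21 + 30 = 64
σ = (4, 3, 2, 1): 20 + (-7) + 24 + 10 = 47
Optimal value attained by: σ = (3, 4, 1, 2).
Answer: det⊕(A) = 96; verdict: NONSINGULAR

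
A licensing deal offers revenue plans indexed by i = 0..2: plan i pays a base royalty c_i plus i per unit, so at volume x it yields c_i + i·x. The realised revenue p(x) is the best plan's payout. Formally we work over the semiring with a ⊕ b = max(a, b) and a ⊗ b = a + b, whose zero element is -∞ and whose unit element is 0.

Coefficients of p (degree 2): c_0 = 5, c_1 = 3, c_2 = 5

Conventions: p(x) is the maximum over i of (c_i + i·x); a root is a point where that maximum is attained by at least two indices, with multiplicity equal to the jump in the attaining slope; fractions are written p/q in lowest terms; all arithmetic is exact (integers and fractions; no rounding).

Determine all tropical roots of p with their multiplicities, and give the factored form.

hull edge (i=0, c=5) to (i=2, c=5): slope 0, span 2
Factored form: p(x) = 5 ⊗ (x ⊕ 0) ⊗ (x ⊕ 0)
Answer: roots = 0 (mult 2)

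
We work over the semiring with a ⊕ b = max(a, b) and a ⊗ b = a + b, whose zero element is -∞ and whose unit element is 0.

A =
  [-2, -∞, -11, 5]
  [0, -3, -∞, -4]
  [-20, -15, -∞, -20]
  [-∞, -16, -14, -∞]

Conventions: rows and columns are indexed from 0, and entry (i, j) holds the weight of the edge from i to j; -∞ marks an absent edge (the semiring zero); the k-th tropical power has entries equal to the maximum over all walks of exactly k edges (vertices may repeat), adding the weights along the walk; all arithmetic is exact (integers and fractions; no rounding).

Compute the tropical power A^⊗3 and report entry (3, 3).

A^⊗2:
  [-4, -11, -9, 3]
  [-2, -6, -11, 5]
  [-15, -18, -31, -15]
  [-16, -19, -∞, -20]
A^⊗3:
  [-6, -13, -11, 1]
  [-4, -9, -9, 3]
  [-17, -21, -26, -10]
  [-18, -22, -27, -11]
Key observation: the optimum is the walk 3->1->0->3, with weight (-16) + 0 + 5 = -11.
Optimal value attained by: walk 3->1->0->3.
Answer: (A^⊗3)[3][3] = -11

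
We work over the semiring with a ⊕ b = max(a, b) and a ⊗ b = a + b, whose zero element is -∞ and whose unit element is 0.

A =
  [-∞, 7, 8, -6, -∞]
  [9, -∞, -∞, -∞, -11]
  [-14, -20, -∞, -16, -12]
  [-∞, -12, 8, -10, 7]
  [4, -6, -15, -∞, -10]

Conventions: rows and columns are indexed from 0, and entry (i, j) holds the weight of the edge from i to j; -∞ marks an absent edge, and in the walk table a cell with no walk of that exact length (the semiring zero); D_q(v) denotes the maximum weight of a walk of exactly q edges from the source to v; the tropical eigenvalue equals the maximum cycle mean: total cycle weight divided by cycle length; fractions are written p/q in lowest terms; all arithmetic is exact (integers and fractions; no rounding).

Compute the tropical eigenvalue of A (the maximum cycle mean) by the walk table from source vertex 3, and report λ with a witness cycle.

q=0: [-∞, -∞, -∞, 0, -∞]
q=1: [-∞, -12, 8, -10, 7]
q=2: [11, 1, -2, -8, -3]
q=3: [10, 18, 19, 5, -1]
q=4: [27, 17, 18, 4, 12]
q=5: [26, 34, 35, 21, 11]
Optimal cycle mean attained by: cycle 0->1->0, total 7 + 9, length 2.
Answer: λ = 8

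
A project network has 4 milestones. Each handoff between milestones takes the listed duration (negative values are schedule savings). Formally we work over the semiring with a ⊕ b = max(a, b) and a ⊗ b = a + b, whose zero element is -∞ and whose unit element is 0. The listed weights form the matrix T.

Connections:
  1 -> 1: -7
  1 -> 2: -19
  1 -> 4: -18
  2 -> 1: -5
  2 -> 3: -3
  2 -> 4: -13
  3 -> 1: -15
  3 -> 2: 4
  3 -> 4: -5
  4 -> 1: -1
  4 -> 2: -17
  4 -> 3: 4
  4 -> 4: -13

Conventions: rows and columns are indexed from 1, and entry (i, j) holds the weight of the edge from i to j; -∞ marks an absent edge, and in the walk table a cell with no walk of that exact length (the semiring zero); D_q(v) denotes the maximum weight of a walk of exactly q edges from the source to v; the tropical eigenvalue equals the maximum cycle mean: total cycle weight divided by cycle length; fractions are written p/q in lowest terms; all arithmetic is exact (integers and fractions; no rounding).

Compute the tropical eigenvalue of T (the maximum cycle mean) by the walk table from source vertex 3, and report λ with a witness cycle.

q=0: [-∞, -∞, 0, -∞]
q=1: [-15, 4, -∞, -5]
q=2: [-1, -22, 1, -9]
q=3: [-8, 5, -5, -4]
q=4: [0, -1, 2, -8]
Optimal cycle mean attained by: cycle 2->3->2, total (-3) + 4, length 2.
Answer: λ = 1/2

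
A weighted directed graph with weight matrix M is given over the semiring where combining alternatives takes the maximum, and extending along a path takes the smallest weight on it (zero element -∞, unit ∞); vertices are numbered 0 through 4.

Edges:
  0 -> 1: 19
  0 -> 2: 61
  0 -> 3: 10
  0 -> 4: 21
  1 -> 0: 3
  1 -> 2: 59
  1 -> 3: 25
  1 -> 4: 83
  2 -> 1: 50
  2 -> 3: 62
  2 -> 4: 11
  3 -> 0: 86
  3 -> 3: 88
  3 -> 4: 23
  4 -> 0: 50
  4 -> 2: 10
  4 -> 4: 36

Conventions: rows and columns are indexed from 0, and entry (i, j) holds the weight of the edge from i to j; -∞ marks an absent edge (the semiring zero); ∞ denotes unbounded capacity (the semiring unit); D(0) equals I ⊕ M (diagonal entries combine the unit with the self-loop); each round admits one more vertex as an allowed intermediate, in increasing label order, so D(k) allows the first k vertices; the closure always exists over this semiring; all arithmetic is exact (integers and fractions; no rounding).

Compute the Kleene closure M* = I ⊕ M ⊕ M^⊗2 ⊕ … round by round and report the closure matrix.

D(0):
  [∞, 19, 61, 10, 21]
  [3, ∞, 59, 25, 83]
  [-∞, 50, ∞, 62, 11]
  [86, -∞, -∞, ∞, 23]
  [50, -∞, 10, -∞, ∞]
D(1):
  [∞, 19, 61, 10, 21]
  [3, ∞, 59, 25, 83]
  [-∞, 50, ∞, 62, 11]
  [86, 19, 61, ∞, 23]
  [50, 19, 50, 10, ∞]
D(2):
  [∞, 19, 61, 19, 21]
  [3, ∞, 59, 25, 83]
  [3, 50, ∞, 62, 50]
  [86, 19, 61, ∞, 23]
  [50, 19, 50, 19, ∞]
D(3):
  [∞, 50, 61, 61, 50]
  [3, ∞, 59, 59, 83]
  [3, 50, ∞, 62, 50]
  [86, 50, 61, ∞, 50]
  [50, 50, 50, 50, ∞]
D(4):
  [∞, 50, 61, 61, 50]
  [59, ∞, 59, 59, 83]
  [62, 50, ∞, 62, 50]
  [86, 50, 61, ∞, 50]
  [50, 50, 50, 50, ∞]
D(5):
  [∞, 50, 61, 61, 50]
  [59, ∞, 59, 59, 83]
  [62, 50, ∞, 62, 50]
  [86, 50, 61, ∞, 50]
  [50, 50, 50, 50, ∞]
Answer: M* = [[∞, 50, 61, 61, 50], [59, ∞, 59, 59, 83], [62, 50, ∞, 62, 50], [86, 50, 61, ∞, 50], [50, 50, 50, 50, ∞]]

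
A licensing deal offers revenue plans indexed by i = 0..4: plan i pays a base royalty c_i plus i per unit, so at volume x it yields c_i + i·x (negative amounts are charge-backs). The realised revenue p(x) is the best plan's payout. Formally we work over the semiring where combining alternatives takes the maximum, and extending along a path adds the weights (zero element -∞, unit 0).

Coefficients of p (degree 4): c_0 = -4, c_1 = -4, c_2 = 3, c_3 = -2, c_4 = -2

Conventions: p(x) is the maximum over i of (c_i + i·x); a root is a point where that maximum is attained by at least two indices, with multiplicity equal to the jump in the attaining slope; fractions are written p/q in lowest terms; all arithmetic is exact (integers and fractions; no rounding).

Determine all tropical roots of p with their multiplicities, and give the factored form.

hull edge (i=0, c=-4) to (i=2, c=3): slope 7/2, span 2
hull edge (i=2, c=3) to (i=4, c=-2): slope -5/2, span 2
Factored form: p(x) = -2 ⊗ (x ⊕ (-7/2)) ⊗ (x ⊕ (-7/2)) ⊗ (x ⊕ 5/2) ⊗ (x ⊕ 5/2)
Answer: roots = -7/2 (mult 2), 5/2 (mult 2)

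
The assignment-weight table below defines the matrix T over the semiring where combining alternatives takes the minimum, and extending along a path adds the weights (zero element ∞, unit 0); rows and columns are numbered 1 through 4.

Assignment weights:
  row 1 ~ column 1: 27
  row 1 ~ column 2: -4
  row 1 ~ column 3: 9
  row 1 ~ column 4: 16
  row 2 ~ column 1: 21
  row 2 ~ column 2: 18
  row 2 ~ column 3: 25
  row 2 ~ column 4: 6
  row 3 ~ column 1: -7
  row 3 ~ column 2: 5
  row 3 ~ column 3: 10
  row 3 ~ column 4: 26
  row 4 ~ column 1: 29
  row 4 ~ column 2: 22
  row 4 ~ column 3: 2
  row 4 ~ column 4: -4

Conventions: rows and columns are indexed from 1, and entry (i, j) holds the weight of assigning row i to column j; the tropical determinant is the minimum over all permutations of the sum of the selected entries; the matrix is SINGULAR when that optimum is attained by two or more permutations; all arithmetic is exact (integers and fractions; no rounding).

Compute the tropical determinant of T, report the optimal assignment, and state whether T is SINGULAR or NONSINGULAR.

σ = (1, 2, 3, 4): 27 + 18 + 10 + (-4) = 51
σ = (1, 2, 4, 3): 27 + 18 + 26 + 2 = 73
σ = (1, 3, 2, 4): 27 + 25 + 5 + (-4) = 53
σ = (1, 3, 4, 2): 27 + 25 + 26 + 22 = 100
σ = (1, 4, 2, 3): 27 + 6 + 5 + 2 = 40
σ = (1, 4, 3, 2): 27 + 6 + 10 + 22 = 65
σ = (2, 1, 3, 4): (-4) + 21 + 10 + (-4) = 23
σ = (2, 1, 4, 3): (-4) + 21 + 26 + 2 = 45
σ = (2, 3, 1, 4): (-4) + 25 + (-7) + (-4) = 10
σ = (2, 3, 4, 1): (-4) + 25 + 26 + 29 = 76
σ = (2, 4, 1, 3): (-4) + 6 + (-7) + 2 = -3
σ = (2, 4, 3, 1): (-4) + 6 + 10 + 29 = 41
σ = (3, 1, 2, 4): 9 + 21 + 5 + (-4) = 31
σ = (3, 1, 4, 2): 9 + 21 + 26 + 22 = 78
σ = (3, 2, 1, 4): 9 + 18 + (-7) + (-4) = 16
σ = (3, 2, 4, 1): 9 + 18 + 26 + 29 = 82
σ = (3, 4, 1, 2): 9 + 6 + (-7) + 22 = 30
σ = (3, 4, 2, 1): 9 + 6 + 5 + 29 = 49
σ = (4, 1, 2, 3): 16 + 21 + 5 + 2 = 44
σ = (4, 1, 3, 2): 16 + 21 + 10 + 22 = 69
σ = (4, 2, 1, 3): 16 + 18 + (-7) + 2 = 29
σ = (4, 2, 3, 1): 16 + 18 + 10 + 29 = 73
σ = (4, 3, 1, 2): 16 + 25 + (-7) + 22 = 56
σ = (4, 3, 2, 1): 16 + 25 + 5 + 29 = 75
Optimal value attained by: σ = (2, 4, 1, 3).
Answer: det⊕(T) = -3; verdict: NONSINGULAR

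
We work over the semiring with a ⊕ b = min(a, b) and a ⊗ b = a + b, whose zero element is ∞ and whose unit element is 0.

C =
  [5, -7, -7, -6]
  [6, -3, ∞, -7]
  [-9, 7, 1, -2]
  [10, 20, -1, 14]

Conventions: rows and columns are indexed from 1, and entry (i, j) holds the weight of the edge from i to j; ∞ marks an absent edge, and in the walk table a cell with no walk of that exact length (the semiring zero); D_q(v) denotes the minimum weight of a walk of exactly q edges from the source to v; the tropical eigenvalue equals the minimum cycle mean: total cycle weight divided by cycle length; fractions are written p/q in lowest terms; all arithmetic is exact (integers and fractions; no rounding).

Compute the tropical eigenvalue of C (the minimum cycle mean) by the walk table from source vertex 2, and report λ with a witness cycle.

q=0: [∞, 0, ∞, ∞]
q=1: [6, -3, ∞, -7]
q=2: [3, -6, -8, -10]
q=3: [-17, -9, -11, -13]
q=4: [-20, -24, -24, -23]
Optimal cycle mean attained by: cycle 1->3->1, total (-7) + (-9), length 2.
Answer: λ = -8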